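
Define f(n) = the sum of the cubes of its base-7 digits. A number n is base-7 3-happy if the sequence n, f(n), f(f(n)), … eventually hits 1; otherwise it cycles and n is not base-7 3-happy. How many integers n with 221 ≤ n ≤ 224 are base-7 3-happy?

221: 221 → 155 → 29 → 65 → 17 → 35 → 125 → 251 → 341 → 557 → 137 → 197 → 65  — not base-7 3-happy
222: 222 → 216 → 288 → 342 → 648 → 282 → 258 → 342  — not base-7 3-happy
223: 223 → 307 → 433 → 343 → 1  — base-7 3-happy
224: 224 → 128 → 80 → 92 → 218 → 92  — not base-7 3-happy
base-7 3-happy: 223

1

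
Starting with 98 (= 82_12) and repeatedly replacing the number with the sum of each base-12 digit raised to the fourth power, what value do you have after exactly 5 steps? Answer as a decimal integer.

98 = (8,2)_12 → 8⁴ + 2⁴ = 4096 + 16 = 4112
4112 = (2,4,6,8)_12 → 2⁴ + 4⁴ + 6⁴ + 8⁴ = 16 + 256 + 1296 + 4096 = 5664
5664 = (3,3,4,0)_12 → 3⁴ + 3⁴ + 4⁴ + 0⁴ = 81 + 81 + 256 + 0 = 418
418 = (2,10,10)_12 → 2⁴ + 10⁴ + 10⁴ = 16 + 10000 + 10000 = 20016
20016 = (11,7,0,0)_12 → 11⁴ + 7⁴ + 0⁴ + 0⁴ = 14641 + 2401 + 0 + 0 = 17042

17042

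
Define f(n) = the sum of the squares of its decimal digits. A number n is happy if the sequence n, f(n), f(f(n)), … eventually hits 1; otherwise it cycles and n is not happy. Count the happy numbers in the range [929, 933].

2

929: 929 → 166 → 73 → 58 → 89 → 145 → 42 → 20 → 4 → 16 → 37 → 58  (repeats 58)
930: 930 → 90 → 81 → 65 → 61 → 37 → 58 → 89 → 145 → 42 → 20 → 4 → 16 → 37  (repeats 37)
931: 931 → 91 → 82 → 68 → 100 → 1  (reaches 1)
932: 932 → 94 → 97 → 130 → 10 → 1  (reaches 1)
933: 933 → 99 → 162 → 41 → 17 → 50 → 25 → 29 → 85 → 89 → 145 → 42 → 20 → 4 → 16 → 37 → 58 → 89  (repeats 89)
happy: 931, 932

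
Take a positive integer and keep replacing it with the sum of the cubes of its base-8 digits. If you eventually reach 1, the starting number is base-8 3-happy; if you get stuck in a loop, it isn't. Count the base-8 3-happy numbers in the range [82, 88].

82: 82 → 17 → 9 → 2 → 8 → 1  — base-8 3-happy
83: 83 → 36 → 128 → 8 → 1  — base-8 3-happy
84: 84 → 73 → 3 → 27 → 54 → 432 → 432  — not base-8 3-happy
85: 85 → 134 → 224 → 91 → 55 → 559 → 469 → 476 → 434 → 440 → 559  — not base-8 3-happy
86: 86 → 225 → 92 → 92  — not base-8 3-happy
87: 87 → 352 → 189 → 476 → 434 → 440 → 559 → 469 → 476  — not base-8 3-happy
88: 88 → 28 → 91 → 55 → 559 → 469 → 476 → 434 → 440 → 559  — not base-8 3-happy
base-8 3-happy: 82, 83

2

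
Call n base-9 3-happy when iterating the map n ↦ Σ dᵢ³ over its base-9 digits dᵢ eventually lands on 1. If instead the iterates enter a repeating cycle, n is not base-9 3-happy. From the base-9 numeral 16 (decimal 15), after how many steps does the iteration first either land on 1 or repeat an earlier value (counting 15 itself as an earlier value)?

7

15 = (1,6)_9 → 1³ + 6³ = 217
217 = (2,6,1)_9 → 2³ + 6³ + 1³ = 225
225 = (2,7,0)_9 → 2³ + 7³ + 0³ = 351
351 = (4,3,0)_9 → 4³ + 3³ + 0³ = 91
91 = (1,1,1)_9 → 1³ + 1³ + 1³ = 3
3 = (3)_9 → 3³ = 27
27 = (3,0)_9 → 3³ + 0³ = 27  — 27 repeats.
That took 7 steps.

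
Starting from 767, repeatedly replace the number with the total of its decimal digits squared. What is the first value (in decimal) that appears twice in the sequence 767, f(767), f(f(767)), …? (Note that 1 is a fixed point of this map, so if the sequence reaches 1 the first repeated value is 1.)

767 → 7² + 6² + 7² = 49 + 36 + 49 = 134
134 → 1² + 3² + 4² = 1 + 9 + 16 = 26
26 → 2² + 6² = 4 + 36 = 40
40 → 4² + 0² = 16 + 0 = 16
16 → 1² + 6² = 1 + 36 = 37
37 → 3² + 7² = 9 + 49 = 58
58 → 5² + 8² = 25 + 64 = 89
89 → 8² + 9² = 64 + 81 = 145
145 → 1² + 4² + 5² = 1 + 16 + 25 = 42
42 → 4² + 2² = 16 + 4 = 20
20 → 2² + 0² = 4 + 0 = 4
4 → 4² = 16  — 16 already appeared earlier.

16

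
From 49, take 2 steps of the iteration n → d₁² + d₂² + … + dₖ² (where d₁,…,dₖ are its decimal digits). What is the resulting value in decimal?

49 → 4² + 9² = 97
97 → 9² + 7² = 130

130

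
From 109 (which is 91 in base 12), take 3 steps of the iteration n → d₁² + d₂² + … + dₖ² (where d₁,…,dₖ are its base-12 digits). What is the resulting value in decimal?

109 = (9,1)_12 → 9² + 1² = 82
82 = (6,10)_12 → 6² + 10² = 136
136 = (11,4)_12 → 11² + 4² = 137

137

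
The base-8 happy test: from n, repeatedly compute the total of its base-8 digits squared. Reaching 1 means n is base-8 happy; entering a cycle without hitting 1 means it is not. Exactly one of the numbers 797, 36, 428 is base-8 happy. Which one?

428

797: 797 → 51 → 45 → 50 → 40 → 25 → 10 → 5 → 25  — repeats 25 (not base-8 happy)
36: 36 → 32 → 16 → 4 → 16  — repeats 16 (not base-8 happy)
428: 428 → 77 → 27 → 18 → 8 → 1  — reaches 1 (base-8 happy)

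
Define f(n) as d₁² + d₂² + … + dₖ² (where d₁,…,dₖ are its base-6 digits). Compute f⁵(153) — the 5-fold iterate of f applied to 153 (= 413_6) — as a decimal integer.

25

153 = (4,1,3)_6 → 4² + 1² + 3² = 16 + 1 + 9 = 26
26 = (4,2)_6 → 4² + 2² = 16 + 4 = 20
20 = (3,2)_6 → 3² + 2² = 9 + 4 = 13
13 = (2,1)_6 → 2² + 1² = 4 + 1 = 5
5 = (5)_6 → 5² = 25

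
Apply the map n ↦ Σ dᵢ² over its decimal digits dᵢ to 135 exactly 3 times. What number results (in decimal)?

135 → 35
35 → 34
34 → 25

25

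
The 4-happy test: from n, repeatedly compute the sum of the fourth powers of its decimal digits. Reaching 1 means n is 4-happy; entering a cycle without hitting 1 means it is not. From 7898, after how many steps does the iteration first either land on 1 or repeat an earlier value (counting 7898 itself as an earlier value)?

7898 → 17154
17154 → 3284
3284 → 4449
4449 → 7329
7329 → 9059
9059 → 13747
13747 → 5140
5140 → 882
882 → 8208
8208 → 8208  — 8208 repeats.
That took 10 steps.

10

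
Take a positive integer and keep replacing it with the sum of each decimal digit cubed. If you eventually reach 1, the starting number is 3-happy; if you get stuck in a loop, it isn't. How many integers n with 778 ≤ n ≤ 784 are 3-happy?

778: 778 → 1198 → 1243 → 100 → 1  (reaches 1)
779: 779 → 1415 → 191 → 731 → 371 → 371  (repeats 371)
780: 780 → 855 → 762 → 567 → 684 → 792 → 1080 → 513 → 153 → 153  (repeats 153)
781: 781 → 856 → 853 → 664 → 496 → 1009 → 730 → 370 → 370  (repeats 370)
782: 782 → 863 → 755 → 593 → 881 → 1025 → 134 → 92 → 737 → 713 → 371 → 371  (repeats 371)
783: 783 → 882 → 1032 → 36 → 243 → 99 → 1458 → 702 → 351 → 153 → 153  (repeats 153)
784: 784 → 919 → 1459 → 919  (repeats 919)
3-happy: 778

1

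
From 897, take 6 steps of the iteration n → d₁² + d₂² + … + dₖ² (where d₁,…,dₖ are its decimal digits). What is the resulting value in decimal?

4

897 → 194
194 → 98
98 → 145
145 → 42
42 → 20
20 → 4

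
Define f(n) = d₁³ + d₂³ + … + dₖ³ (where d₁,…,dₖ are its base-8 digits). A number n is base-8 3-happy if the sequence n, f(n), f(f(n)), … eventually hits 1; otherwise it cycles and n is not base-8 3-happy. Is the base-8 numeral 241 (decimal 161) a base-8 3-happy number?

161 = (2,4,1)_8 → 2³ + 4³ + 1³ = 8 + 64 + 1 = 73
73 = (1,1,1)_8 → 1³ + 1³ + 1³ = 1 + 1 + 1 = 3
3 = (3)_8 → 3³ = 27
27 = (3,3)_8 → 3³ + 3³ = 27 + 27 = 54
54 = (6,6)_8 → 6³ + 6³ = 216 + 216 = 432
432 = (6,6,0)_8 → 6³ + 6³ + 0³ = 216 + 216 + 0 = 432  — 432 already seen; the sequence cycles without reaching 1.

not base-8 3-happy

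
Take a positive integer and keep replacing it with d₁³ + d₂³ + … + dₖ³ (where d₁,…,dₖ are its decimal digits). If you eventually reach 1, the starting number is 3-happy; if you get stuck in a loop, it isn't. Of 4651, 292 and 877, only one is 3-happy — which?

877

4651: 4651 → 406 → 280 → 520 → 133 → 55 → 250 → 133  — repeats 133 (not 3-happy)
292: 292 → 745 → 532 → 160 → 217 → 352 → 160  — repeats 160 (not 3-happy)
877: 877 → 1198 → 1243 → 100 → 1  — reaches 1 (3-happy)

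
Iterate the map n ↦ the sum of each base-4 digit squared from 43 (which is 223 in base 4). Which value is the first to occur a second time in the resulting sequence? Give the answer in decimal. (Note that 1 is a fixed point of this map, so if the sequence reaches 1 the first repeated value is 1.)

43 = (2,2,3)_4 → 2² + 2² + 3² = 17
17 = (1,0,1)_4 → 1² + 0² + 1² = 2
2 = (2)_4 → 2² = 4
4 = (1,0)_4 → 1² + 0² = 1  — reached the fixed point 1.
1 → 1, so 1 is the first repeated value.

1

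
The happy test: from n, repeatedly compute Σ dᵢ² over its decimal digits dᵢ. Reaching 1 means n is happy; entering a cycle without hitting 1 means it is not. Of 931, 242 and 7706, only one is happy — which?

931

931: 931 → 91 → 82 → 68 → 100 → 1  — reaches 1 (happy)
242: 242 → 24 → 20 → 4 → 16 → 37 → 58 → 89 → 145 → 42 → 20  — repeats 20 (not happy)
7706: 7706 → 134 → 26 → 40 → 16 → 37 → 58 → 89 → 145 → 42 → 20 → 4 → 16  — repeats 16 (not happy)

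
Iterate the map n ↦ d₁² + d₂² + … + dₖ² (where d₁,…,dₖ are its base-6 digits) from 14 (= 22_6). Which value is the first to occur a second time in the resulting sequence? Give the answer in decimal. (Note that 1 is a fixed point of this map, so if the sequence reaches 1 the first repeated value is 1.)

5

14 = (2,2)_6 → 2² + 2² = 4 + 4 = 8
8 = (1,2)_6 → 1² + 2² = 1 + 4 = 5
5 = (5)_6 → 5² = 25
25 = (4,1)_6 → 4² + 1² = 16 + 1 = 17
17 = (2,5)_6 → 2² + 5² = 4 + 25 = 29
29 = (4,5)_6 → 4² + 5² = 16 + 25 = 41
41 = (1,0,5)_6 → 1² + 0² + 5² = 1 + 0 + 25 = 26
26 = (4,2)_6 → 4² + 2² = 16 + 4 = 20
20 = (3,2)_6 → 3² + 2² = 9 + 4 = 13
13 = (2,1)_6 → 2² + 1² = 4 + 1 = 5  — 5 already appeared earlier.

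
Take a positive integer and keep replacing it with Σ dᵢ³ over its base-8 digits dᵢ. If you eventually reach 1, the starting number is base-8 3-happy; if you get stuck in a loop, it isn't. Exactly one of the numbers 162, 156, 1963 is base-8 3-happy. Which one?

162: 162 → 80 → 9 → 2 → 8 → 1  — reaches 1 (base-8 3-happy)
156: 156 → 99 → 92 → 92  — repeats 92 (not base-8 3-happy)
1963: 1963 → 395 → 244 → 307 → 307  — repeats 307 (not base-8 3-happy)

162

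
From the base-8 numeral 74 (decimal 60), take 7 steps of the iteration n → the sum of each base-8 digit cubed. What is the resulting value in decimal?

469

60 = (7,4)_8 → 407
407 = (6,2,7)_8 → 567
567 = (1,0,6,7)_8 → 560
560 = (1,0,6,0)_8 → 217
217 = (3,3,1)_8 → 55
55 = (6,7)_8 → 559
559 = (1,0,5,7)_8 → 469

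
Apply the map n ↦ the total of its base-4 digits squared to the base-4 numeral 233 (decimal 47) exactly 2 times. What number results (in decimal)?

6

47 = (2,3,3)_4 → 2² + 3² + 3² = 22
22 = (1,1,2)_4 → 1² + 1² + 2² = 6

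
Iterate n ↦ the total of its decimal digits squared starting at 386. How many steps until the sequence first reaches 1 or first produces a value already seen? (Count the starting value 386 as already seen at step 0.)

386 → 3² + 8² + 6² = 109
109 → 1² + 0² + 9² = 82
82 → 8² + 2² = 68
68 → 6² + 8² = 100
100 → 1² + 0² + 0² = 1  — reached 1.
That took 5 steps.

5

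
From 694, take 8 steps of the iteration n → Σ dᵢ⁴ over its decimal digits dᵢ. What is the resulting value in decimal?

694 → 6⁴ + 9⁴ + 4⁴ = 1296 + 6561 + 256 = 8113
8113 → 8⁴ + 1⁴ + 1⁴ + 3⁴ = 4096 + 1 + 1 + 81 = 4179
4179 → 4⁴ + 1⁴ + 7⁴ + 9⁴ = 256 + 1 + 2401 + 6561 = 9219
9219 → 9⁴ + 2⁴ + 1⁴ + 9⁴ = 6561 + 16 + 1 + 6561 = 13139
13139 → 1⁴ + 3⁴ + 1⁴ + 3⁴ + 9⁴ = 1 + 81 + 1 + 81 + 6561 = 6725
6725 → 6⁴ + 7⁴ + 2⁴ + 5⁴ = 1296 + 2401 + 16 + 625 = 4338
4338 → 4⁴ + 3⁴ + 3⁴ + 8⁴ = 256 + 81 + 81 + 4096 = 4514
4514 → 4⁴ + 5⁴ + 1⁴ + 4⁴ = 256 + 625 + 1 + 256 = 1138

1138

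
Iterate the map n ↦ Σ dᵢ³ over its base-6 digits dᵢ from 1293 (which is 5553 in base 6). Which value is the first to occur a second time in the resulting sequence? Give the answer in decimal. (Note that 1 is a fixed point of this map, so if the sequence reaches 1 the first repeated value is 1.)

1

1293 = (5,5,5,3)_6 → 5³ + 5³ + 5³ + 3³ = 125 + 125 + 125 + 27 = 402
402 = (1,5,1,0)_6 → 1³ + 5³ + 1³ + 0³ = 1 + 125 + 1 + 0 = 127
127 = (3,3,1)_6 → 3³ + 3³ + 1³ = 27 + 27 + 1 = 55
55 = (1,3,1)_6 → 1³ + 3³ + 1³ = 1 + 27 + 1 = 29
29 = (4,5)_6 → 4³ + 5³ = 64 + 125 = 189
189 = (5,1,3)_6 → 5³ + 1³ + 3³ = 125 + 1 + 27 = 153
153 = (4,1,3)_6 → 4³ + 1³ + 3³ = 64 + 1 + 27 = 92
92 = (2,3,2)_6 → 2³ + 3³ + 2³ = 8 + 27 + 8 = 43
43 = (1,1,1)_6 → 1³ + 1³ + 1³ = 1 + 1 + 1 = 3
3 = (3)_6 → 3³ = 27
27 = (4,3)_6 → 4³ + 3³ = 64 + 27 = 91
91 = (2,3,1)_6 → 2³ + 3³ + 1³ = 8 + 27 + 1 = 36
36 = (1,0,0)_6 → 1³ + 0³ + 0³ = 1 + 0 + 0 = 1  — reached the fixed point 1.
1 → 1, so 1 is the first repeated value.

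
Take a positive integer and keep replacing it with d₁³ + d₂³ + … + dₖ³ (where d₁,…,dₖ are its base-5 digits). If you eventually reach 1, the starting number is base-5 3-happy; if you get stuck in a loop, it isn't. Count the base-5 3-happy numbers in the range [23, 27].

1

23: 23 → 91 → 55 → 9 → 65 → 35 → 9  — not base-5 3-happy
24: 24 → 128 → 28 → 28  — not base-5 3-happy
25: 25 → 1  — base-5 3-happy
26: 26 → 2 → 8 → 28 → 28  — not base-5 3-happy
27: 27 → 9 → 65 → 35 → 9  — not base-5 3-happy
base-5 3-happy: 25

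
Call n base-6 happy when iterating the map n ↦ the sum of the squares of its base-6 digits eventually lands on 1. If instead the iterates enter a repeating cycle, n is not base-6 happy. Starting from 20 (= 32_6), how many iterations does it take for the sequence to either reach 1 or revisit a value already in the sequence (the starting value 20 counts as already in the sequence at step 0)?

20 = (3,2)_6 → 13
13 = (2,1)_6 → 5
5 = (5)_6 → 25
25 = (4,1)_6 → 17
17 = (2,5)_6 → 29
29 = (4,5)_6 → 41
41 = (1,0,5)_6 → 26
26 = (4,2)_6 → 20  — 20 repeats.
That took 8 steps.

8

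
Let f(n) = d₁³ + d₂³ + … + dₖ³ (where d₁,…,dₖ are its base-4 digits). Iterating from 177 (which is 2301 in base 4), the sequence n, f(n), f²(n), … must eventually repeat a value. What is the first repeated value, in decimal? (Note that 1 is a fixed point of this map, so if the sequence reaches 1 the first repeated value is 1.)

9

177 = (2,3,0,1)_4 → 2³ + 3³ + 0³ + 1³ = 8 + 27 + 0 + 1 = 36
36 = (2,1,0)_4 → 2³ + 1³ + 0³ = 8 + 1 + 0 = 9
9 = (2,1)_4 → 2³ + 1³ = 8 + 1 = 9  — 9 already appeared earlier.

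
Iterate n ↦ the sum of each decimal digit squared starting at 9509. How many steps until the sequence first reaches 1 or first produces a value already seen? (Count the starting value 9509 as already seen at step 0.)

9509 → 187
187 → 114
114 → 18
18 → 65
65 → 61
61 → 37
37 → 58
58 → 89
89 → 145
145 → 42
42 → 20
20 → 4
4 → 16
16 → 37  — 37 repeats.
That took 14 steps.

14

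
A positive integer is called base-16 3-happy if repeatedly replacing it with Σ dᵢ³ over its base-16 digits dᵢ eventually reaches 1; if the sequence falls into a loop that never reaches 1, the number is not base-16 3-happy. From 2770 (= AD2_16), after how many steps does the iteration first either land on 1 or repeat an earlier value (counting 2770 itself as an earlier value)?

2770 = (10,13,2)_16 → 10³ + 13³ + 2³ = 1000 + 2197 + 8 = 3205
3205 = (12,8,5)_16 → 12³ + 8³ + 5³ = 1728 + 512 + 125 = 2365
2365 = (9,3,13)_16 → 9³ + 3³ + 13³ = 729 + 27 + 2197 = 2953
2953 = (11,8,9)_16 → 11³ + 8³ + 9³ = 1331 + 512 + 729 = 2572
2572 = (10,0,12)_16 → 10³ + 0³ + 12³ = 1000 + 0 + 1728 = 2728
2728 = (10,10,8)_16 → 10³ + 10³ + 8³ = 1000 + 1000 + 512 = 2512
2512 = (9,13,0)_16 → 9³ + 13³ + 0³ = 729 + 2197 + 0 = 2926
2926 = (11,6,14)_16 → 11³ + 6³ + 14³ = 1331 + 216 + 2744 = 4291
4291 = (1,0,12,3)_16 → 1³ + 0³ + 12³ + 3³ = 1 + 0 + 1728 + 27 = 1756
1756 = (6,13,12)_16 → 6³ + 13³ + 12³ = 216 + 2197 + 1728 = 4141
4141 = (1,0,2,13)_16 → 1³ + 0³ + 2³ + 13³ = 1 + 0 + 8 + 2197 = 2206
2206 = (8,9,14)_16 → 8³ + 9³ + 14³ = 512 + 729 + 2744 = 3985
3985 = (15,9,1)_16 → 15³ + 9³ + 1³ = 3375 + 729 + 1 = 4105
4105 = (1,0,0,9)_16 → 1³ + 0³ + 0³ + 9³ = 1 + 0 + 0 + 729 = 730
730 = (2,13,10)_16 → 2³ + 13³ + 10³ = 8 + 2197 + 1000 = 3205  — 3205 repeats.
That took 15 steps.

15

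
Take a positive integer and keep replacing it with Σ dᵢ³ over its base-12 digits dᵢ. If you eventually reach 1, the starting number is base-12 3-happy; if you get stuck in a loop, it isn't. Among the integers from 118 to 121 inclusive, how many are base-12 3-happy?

2

118: 118 → 1729 → 2 → 8 → 512 → 755 → 1464 → 1008 → 343 → 415 → 1351 → 1136 → 1855 → 1344 → 793 → 342 → 288 → 8  — not base-12 3-happy
119: 119 → 2060 → 548 → 1268 → 1753 → 10 → 1000 → 1611 → 1366 → 1854 → 1217 → 762 → 368 → 736 → 190 → 1028 → 856 → 1520 → 1728 → 1  — base-12 3-happy
120: 120 → 1000 → 1611 → 1366 → 1854 → 1217 → 762 → 368 → 736 → 190 → 1028 → 856 → 1520 → 1728 → 1  — base-12 3-happy
121: 121 → 1001 → 1672 → 1738 → 1001  — not base-12 3-happy
base-12 3-happy: 119, 120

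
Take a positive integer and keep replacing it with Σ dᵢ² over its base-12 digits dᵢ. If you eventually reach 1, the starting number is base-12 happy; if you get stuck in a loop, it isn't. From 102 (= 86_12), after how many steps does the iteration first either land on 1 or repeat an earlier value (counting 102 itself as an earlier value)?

3

102 = (8,6)_12 → 8² + 6² = 64 + 36 = 100
100 = (8,4)_12 → 8² + 4² = 64 + 16 = 80
80 = (6,8)_12 → 6² + 8² = 36 + 64 = 100  — 100 repeats.
That took 3 steps.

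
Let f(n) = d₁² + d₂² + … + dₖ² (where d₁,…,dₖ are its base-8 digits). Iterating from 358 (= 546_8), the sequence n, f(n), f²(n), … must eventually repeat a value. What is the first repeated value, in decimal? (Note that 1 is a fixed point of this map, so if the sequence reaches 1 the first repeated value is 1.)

358 = (5,4,6)_8 → 77
77 = (1,1,5)_8 → 27
27 = (3,3)_8 → 18
18 = (2,2)_8 → 8
8 = (1,0)_8 → 1  — reached the fixed point 1.
1 → 1, so 1 is the first repeated value.

1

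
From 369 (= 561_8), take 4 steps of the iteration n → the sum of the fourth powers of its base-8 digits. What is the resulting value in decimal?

1409

369 = (5,6,1)_8 → 5⁴ + 6⁴ + 1⁴ = 625 + 1296 + 1 = 1922
1922 = (3,6,0,2)_8 → 3⁴ + 6⁴ + 0⁴ + 2⁴ = 81 + 1296 + 0 + 16 = 1393
1393 = (2,5,6,1)_8 → 2⁴ + 5⁴ + 6⁴ + 1⁴ = 16 + 625 + 1296 + 1 = 1938
1938 = (3,6,2,2)_8 → 3⁴ + 6⁴ + 2⁴ + 2⁴ = 81 + 1296 + 16 + 16 = 1409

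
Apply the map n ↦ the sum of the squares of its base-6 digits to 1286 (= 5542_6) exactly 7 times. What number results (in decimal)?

1286 = (5,5,4,2)_6 → 5² + 5² + 4² + 2² = 70
70 = (1,5,4)_6 → 1² + 5² + 4² = 42
42 = (1,1,0)_6 → 1² + 1² + 0² = 2
2 = (2)_6 → 2² = 4
4 = (4)_6 → 4² = 16
16 = (2,4)_6 → 2² + 4² = 20
20 = (3,2)_6 → 3² + 2² = 13

13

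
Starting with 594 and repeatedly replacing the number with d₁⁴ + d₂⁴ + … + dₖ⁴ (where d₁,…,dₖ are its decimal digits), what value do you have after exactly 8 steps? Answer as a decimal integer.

594 → 5⁴ + 9⁴ + 4⁴ = 625 + 6561 + 256 = 7442
7442 → 7⁴ + 4⁴ + 4⁴ + 2⁴ = 2401 + 256 + 256 + 16 = 2929
2929 → 2⁴ + 9⁴ + 2⁴ + 9⁴ = 16 + 6561 + 16 + 6561 = 13154
13154 → 1⁴ + 3⁴ + 1⁴ + 5⁴ + 4⁴ = 1 + 81 + 1 + 625 + 256 = 964
964 → 9⁴ + 6⁴ + 4⁴ = 6561 + 1296 + 256 = 8113
8113 → 8⁴ + 1⁴ + 1⁴ + 3⁴ = 4096 + 1 + 1 + 81 = 4179
4179 → 4⁴ + 1⁴ + 7⁴ + 9⁴ = 256 + 1 + 2401 + 6561 = 9219
9219 → 9⁴ + 2⁴ + 1⁴ + 9⁴ = 6561 + 16 + 1 + 6561 = 13139

13139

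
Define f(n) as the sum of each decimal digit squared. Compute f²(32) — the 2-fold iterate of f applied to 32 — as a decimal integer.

32 → 3² + 2² = 13
13 → 1² + 3² = 10

10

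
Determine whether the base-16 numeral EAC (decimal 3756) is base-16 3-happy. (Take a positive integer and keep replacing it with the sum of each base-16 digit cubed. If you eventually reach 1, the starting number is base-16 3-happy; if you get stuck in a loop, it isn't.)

3756 = (14,10,12)_16 → 14³ + 10³ + 12³ = 5472
5472 = (1,5,6,0)_16 → 1³ + 5³ + 6³ + 0³ = 342
342 = (1,5,6)_16 → 1³ + 5³ + 6³ = 342  — 342 already seen; the sequence cycles without reaching 1.

not base-16 3-happy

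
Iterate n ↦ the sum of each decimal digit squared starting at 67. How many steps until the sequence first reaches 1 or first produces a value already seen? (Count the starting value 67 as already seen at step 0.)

10

67 → 6² + 7² = 36 + 49 = 85
85 → 8² + 5² = 64 + 25 = 89
89 → 8² + 9² = 64 + 81 = 145
145 → 1² + 4² + 5² = 1 + 16 + 25 = 42
42 → 4² + 2² = 16 + 4 = 20
20 → 2² + 0² = 4 + 0 = 4
4 → 4² = 16
16 → 1² + 6² = 1 + 36 = 37
37 → 3² + 7² = 9 + 49 = 58
58 → 5² + 8² = 25 + 64 = 89  — 89 repeats.
That took 10 steps.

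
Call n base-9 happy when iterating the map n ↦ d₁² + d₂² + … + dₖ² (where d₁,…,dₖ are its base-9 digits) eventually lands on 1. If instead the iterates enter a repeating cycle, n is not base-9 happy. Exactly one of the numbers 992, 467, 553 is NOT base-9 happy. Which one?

992: 992 → 18 → 4 → 16 → 50 → 50  — repeats 50 (not base-9 happy)
467: 467 → 125 → 81 → 1  — reaches 1 (base-9 happy)
553: 553 → 101 → 9 → 1  — reaches 1 (base-9 happy)

992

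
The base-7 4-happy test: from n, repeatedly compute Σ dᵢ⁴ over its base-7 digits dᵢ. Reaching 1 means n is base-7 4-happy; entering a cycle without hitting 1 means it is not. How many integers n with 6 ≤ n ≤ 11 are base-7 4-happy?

6: 6 → 1296 → 788 → 288 → 1922 → 1138 → 354 → 258 → 1922  — not base-7 4-happy
7: 7 → 1  — base-7 4-happy
8: 8 → 2 → 16 → 32 → 512 → 164 → 178 → 418 → 708 → 98 → 16  — not base-7 4-happy
9: 9 → 17 → 97 → 2593 → 1459 → 963 → 1153 → 803 → 673 → 1923 → 1507 → 913 → 609 → 707 → 97  — not base-7 4-happy
10: 10 → 82 → 882 → 272 → 2002 → 2546 → 1938 → 2258 → 1808 → 1938  — not base-7 4-happy
11: 11 → 257 → 1251 → 1043 → 97 → 2593 → 1459 → 963 → 1153 → 803 → 673 → 1923 → 1507 → 913 → 609 → 707 → 97  — not base-7 4-happy
base-7 4-happy: 7

1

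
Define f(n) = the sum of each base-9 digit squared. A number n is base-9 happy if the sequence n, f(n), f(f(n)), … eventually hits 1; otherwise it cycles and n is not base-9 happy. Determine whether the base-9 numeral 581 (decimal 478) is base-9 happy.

not base-9 happy

478 = (5,8,1)_9 → 5² + 8² + 1² = 25 + 64 + 1 = 90
90 = (1,1,0)_9 → 1² + 1² + 0² = 1 + 1 + 0 = 2
2 = (2)_9 → 2² = 4
4 = (4)_9 → 4² = 16
16 = (1,7)_9 → 1² + 7² = 1 + 49 = 50
50 = (5,5)_9 → 5² + 5² = 25 + 25 = 50  — 50 already seen; the sequence cycles without reaching 1.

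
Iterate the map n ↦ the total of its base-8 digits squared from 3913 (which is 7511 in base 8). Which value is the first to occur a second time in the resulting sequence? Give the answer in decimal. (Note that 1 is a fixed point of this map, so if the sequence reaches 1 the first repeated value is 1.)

1

3913 = (7,5,1,1)_8 → 7² + 5² + 1² + 1² = 49 + 25 + 1 + 1 = 76
76 = (1,1,4)_8 → 1² + 1² + 4² = 1 + 1 + 16 = 18
18 = (2,2)_8 → 2² + 2² = 4 + 4 = 8
8 = (1,0)_8 → 1² + 0² = 1 + 0 = 1  — reached the fixed point 1.
1 → 1, so 1 is the first repeated value.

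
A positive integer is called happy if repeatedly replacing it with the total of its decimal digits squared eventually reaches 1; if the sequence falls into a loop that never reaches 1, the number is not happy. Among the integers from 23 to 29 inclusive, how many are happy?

23: 23 → 13 → 10 → 1  — happy
24: 24 → 20 → 4 → 16 → 37 → 58 → 89 → 145 → 42 → 20  — not happy
25: 25 → 29 → 85 → 89 → 145 → 42 → 20 → 4 → 16 → 37 → 58 → 89  — not happy
26: 26 → 40 → 16 → 37 → 58 → 89 → 145 → 42 → 20 → 4 → 16  — not happy
27: 27 → 53 → 34 → 25 → 29 → 85 → 89 → 145 → 42 → 20 → 4 → 16 → 37 → 58 → 89  — not happy
28: 28 → 68 → 100 → 1  — happy
29: 29 → 85 → 89 → 145 → 42 → 20 → 4 → 16 → 37 → 58 → 89  — not happy
happy: 23, 28

2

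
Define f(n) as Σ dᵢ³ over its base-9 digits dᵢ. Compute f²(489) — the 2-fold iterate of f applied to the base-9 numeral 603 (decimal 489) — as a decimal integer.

489 = (6,0,3)_9 → 6³ + 0³ + 3³ = 243
243 = (3,0,0)_9 → 3³ + 0³ + 0³ = 27

27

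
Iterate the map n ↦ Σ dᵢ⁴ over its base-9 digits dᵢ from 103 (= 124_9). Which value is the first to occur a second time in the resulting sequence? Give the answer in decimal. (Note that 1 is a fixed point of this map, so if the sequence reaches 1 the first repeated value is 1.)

1

103 = (1,2,4)_9 → 1⁴ + 2⁴ + 4⁴ = 273
273 = (3,3,3)_9 → 3⁴ + 3⁴ + 3⁴ = 243
243 = (3,0,0)_9 → 3⁴ + 0⁴ + 0⁴ = 81
81 = (1,0,0)_9 → 1⁴ + 0⁴ + 0⁴ = 1  — reached the fixed point 1.
1 → 1, so 1 is the first repeated value.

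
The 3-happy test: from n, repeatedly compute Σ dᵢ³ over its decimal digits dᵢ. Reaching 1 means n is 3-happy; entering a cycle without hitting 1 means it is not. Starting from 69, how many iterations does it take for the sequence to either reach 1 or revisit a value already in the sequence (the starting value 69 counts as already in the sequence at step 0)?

7

69 → 6³ + 9³ = 216 + 729 = 945
945 → 9³ + 4³ + 5³ = 729 + 64 + 125 = 918
918 → 9³ + 1³ + 8³ = 729 + 1 + 512 = 1242
1242 → 1³ + 2³ + 4³ + 2³ = 1 + 8 + 64 + 8 = 81
81 → 8³ + 1³ = 512 + 1 = 513
513 → 5³ + 1³ + 3³ = 125 + 1 + 27 = 153
153 → 1³ + 5³ + 3³ = 1 + 125 + 27 = 153  — 153 repeats.
That took 7 steps.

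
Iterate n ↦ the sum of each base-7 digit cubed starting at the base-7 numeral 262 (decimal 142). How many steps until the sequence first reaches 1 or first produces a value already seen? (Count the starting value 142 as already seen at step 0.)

142 = (2,6,2)_7 → 2³ + 6³ + 2³ = 232
232 = (4,5,1)_7 → 4³ + 5³ + 1³ = 190
190 = (3,6,1)_7 → 3³ + 6³ + 1³ = 244
244 = (4,6,6)_7 → 4³ + 6³ + 6³ = 496
496 = (1,3,0,6)_7 → 1³ + 3³ + 0³ + 6³ = 244  — 244 repeats.
That took 5 steps.

5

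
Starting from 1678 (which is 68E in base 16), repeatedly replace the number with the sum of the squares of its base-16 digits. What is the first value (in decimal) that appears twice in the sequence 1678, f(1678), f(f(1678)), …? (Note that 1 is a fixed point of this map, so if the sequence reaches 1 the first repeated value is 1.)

85

1678 = (6,8,14)_16 → 296
296 = (1,2,8)_16 → 69
69 = (4,5)_16 → 41
41 = (2,9)_16 → 85
85 = (5,5)_16 → 50
50 = (3,2)_16 → 13
13 = (13)_16 → 169
169 = (10,9)_16 → 181
181 = (11,5)_16 → 146
146 = (9,2)_16 → 85  — 85 already appeared earlier.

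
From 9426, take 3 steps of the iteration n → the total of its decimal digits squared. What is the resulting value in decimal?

106

9426 → 9² + 4² + 2² + 6² = 137
137 → 1² + 3² + 7² = 59
59 → 5² + 9² = 106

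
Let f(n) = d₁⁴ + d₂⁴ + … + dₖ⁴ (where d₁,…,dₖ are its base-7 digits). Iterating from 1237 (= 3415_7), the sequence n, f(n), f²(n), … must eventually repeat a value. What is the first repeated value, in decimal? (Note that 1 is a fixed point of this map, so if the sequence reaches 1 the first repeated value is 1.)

1237 = (3,4,1,5)_7 → 3⁴ + 4⁴ + 1⁴ + 5⁴ = 81 + 256 + 1 + 625 = 963
963 = (2,5,4,4)_7 → 2⁴ + 5⁴ + 4⁴ + 4⁴ = 16 + 625 + 256 + 256 = 1153
1153 = (3,2,3,5)_7 → 3⁴ + 2⁴ + 3⁴ + 5⁴ = 81 + 16 + 81 + 625 = 803
803 = (2,2,2,5)_7 → 2⁴ + 2⁴ + 2⁴ + 5⁴ = 16 + 16 + 16 + 625 = 673
673 = (1,6,5,1)_7 → 1⁴ + 6⁴ + 5⁴ + 1⁴ = 1 + 1296 + 625 + 1 = 1923
1923 = (5,4,1,5)_7 → 5⁴ + 4⁴ + 1⁴ + 5⁴ = 625 + 256 + 1 + 625 = 1507
1507 = (4,2,5,2)_7 → 4⁴ + 2⁴ + 5⁴ + 2⁴ = 256 + 16 + 625 + 16 = 913
913 = (2,4,4,3)_7 → 2⁴ + 4⁴ + 4⁴ + 3⁴ = 16 + 256 + 256 + 81 = 609
609 = (1,5,3,0)_7 → 1⁴ + 5⁴ + 3⁴ + 0⁴ = 1 + 625 + 81 + 0 = 707
707 = (2,0,3,0)_7 → 2⁴ + 0⁴ + 3⁴ + 0⁴ = 16 + 0 + 81 + 0 = 97
97 = (1,6,6)_7 → 1⁴ + 6⁴ + 6⁴ = 1 + 1296 + 1296 = 2593
2593 = (1,0,3,6,3)_7 → 1⁴ + 0⁴ + 3⁴ + 6⁴ + 3⁴ = 1 + 0 + 81 + 1296 + 81 = 1459
1459 = (4,1,5,3)_7 → 4⁴ + 1⁴ + 5⁴ + 3⁴ = 256 + 1 + 625 + 81 = 963  — 963 already appeared earlier.

963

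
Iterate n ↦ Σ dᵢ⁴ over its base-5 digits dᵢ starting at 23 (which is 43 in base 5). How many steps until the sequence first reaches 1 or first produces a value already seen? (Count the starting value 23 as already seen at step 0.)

23 = (4,3)_5 → 4⁴ + 3⁴ = 256 + 81 = 337
337 = (2,3,2,2)_5 → 2⁴ + 3⁴ + 2⁴ + 2⁴ = 16 + 81 + 16 + 16 = 129
129 = (1,0,0,4)_5 → 1⁴ + 0⁴ + 0⁴ + 4⁴ = 1 + 0 + 0 + 256 = 257
257 = (2,0,1,2)_5 → 2⁴ + 0⁴ + 1⁴ + 2⁴ = 16 + 0 + 1 + 16 = 33
33 = (1,1,3)_5 → 1⁴ + 1⁴ + 3⁴ = 1 + 1 + 81 = 83
83 = (3,1,3)_5 → 3⁴ + 1⁴ + 3⁴ = 81 + 1 + 81 = 163
163 = (1,1,2,3)_5 → 1⁴ + 1⁴ + 2⁴ + 3⁴ = 1 + 1 + 16 + 81 = 99
99 = (3,4,4)_5 → 3⁴ + 4⁴ + 4⁴ = 81 + 256 + 256 = 593
593 = (4,3,3,3)_5 → 4⁴ + 3⁴ + 3⁴ + 3⁴ = 256 + 81 + 81 + 81 = 499
499 = (3,4,4,4)_5 → 3⁴ + 4⁴ + 4⁴ + 4⁴ = 81 + 256 + 256 + 256 = 849
849 = (1,1,3,4,4)_5 → 1⁴ + 1⁴ + 3⁴ + 4⁴ + 4⁴ = 1 + 1 + 81 + 256 + 256 = 595
595 = (4,3,4,0)_5 → 4⁴ + 3⁴ + 4⁴ + 0⁴ = 256 + 81 + 256 + 0 = 593  — 593 repeats.
That took 12 steps.

12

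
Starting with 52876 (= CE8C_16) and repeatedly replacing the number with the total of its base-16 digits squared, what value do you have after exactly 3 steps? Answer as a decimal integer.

52876 = (12,14,8,12)_16 → 12² + 14² + 8² + 12² = 144 + 196 + 64 + 144 = 548
548 = (2,2,4)_16 → 2² + 2² + 4² = 4 + 4 + 16 = 24
24 = (1,8)_16 → 1² + 8² = 1 + 64 = 65

65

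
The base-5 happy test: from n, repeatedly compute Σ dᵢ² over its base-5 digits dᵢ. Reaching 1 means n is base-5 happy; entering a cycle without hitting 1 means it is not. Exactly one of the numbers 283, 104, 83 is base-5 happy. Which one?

83

283: 283 → 15 → 9 → 17 → 13 → 13  — repeats 13 (not base-5 happy)
104: 104 → 32 → 6 → 2 → 4 → 16 → 10 → 4  — repeats 4 (not base-5 happy)
83: 83 → 19 → 25 → 1  — reaches 1 (base-5 happy)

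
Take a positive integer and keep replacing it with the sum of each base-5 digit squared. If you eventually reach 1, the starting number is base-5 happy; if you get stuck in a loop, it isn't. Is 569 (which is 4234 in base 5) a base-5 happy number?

not base-5 happy

569 = (4,2,3,4)_5 → 4² + 2² + 3² + 4² = 45
45 = (1,4,0)_5 → 1² + 4² + 0² = 17
17 = (3,2)_5 → 3² + 2² = 13
13 = (2,3)_5 → 2² + 3² = 13  — 13 already seen; the sequence cycles without reaching 1.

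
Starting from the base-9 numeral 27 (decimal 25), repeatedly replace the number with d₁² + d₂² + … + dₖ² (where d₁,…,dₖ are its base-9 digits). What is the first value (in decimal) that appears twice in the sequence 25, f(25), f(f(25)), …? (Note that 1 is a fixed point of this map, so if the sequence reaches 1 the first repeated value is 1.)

53

25 = (2,7)_9 → 2² + 7² = 53
53 = (5,8)_9 → 5² + 8² = 89
89 = (1,0,8)_9 → 1² + 0² + 8² = 65
65 = (7,2)_9 → 7² + 2² = 53  — 53 already appeared earlier.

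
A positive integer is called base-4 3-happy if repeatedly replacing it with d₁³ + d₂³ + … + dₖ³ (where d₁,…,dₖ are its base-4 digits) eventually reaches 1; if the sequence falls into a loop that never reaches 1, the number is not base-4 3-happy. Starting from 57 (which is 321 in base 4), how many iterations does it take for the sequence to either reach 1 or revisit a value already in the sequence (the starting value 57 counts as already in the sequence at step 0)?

3

57 = (3,2,1)_4 → 36
36 = (2,1,0)_4 → 9
9 = (2,1)_4 → 9  — 9 repeats.
That took 3 steps.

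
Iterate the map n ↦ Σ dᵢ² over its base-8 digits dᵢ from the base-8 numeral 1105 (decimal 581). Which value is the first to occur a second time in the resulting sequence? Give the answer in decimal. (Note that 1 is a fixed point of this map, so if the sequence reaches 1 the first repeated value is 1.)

1

581 = (1,1,0,5)_8 → 27
27 = (3,3)_8 → 18
18 = (2,2)_8 → 8
8 = (1,0)_8 → 1  — reached the fixed point 1.
1 → 1, so 1 is the first repeated value.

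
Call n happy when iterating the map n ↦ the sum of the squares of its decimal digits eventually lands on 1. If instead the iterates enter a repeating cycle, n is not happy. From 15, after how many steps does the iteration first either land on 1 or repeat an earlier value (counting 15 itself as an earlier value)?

11

15 → 1² + 5² = 1 + 25 = 26
26 → 2² + 6² = 4 + 36 = 40
40 → 4² + 0² = 16 + 0 = 16
16 → 1² + 6² = 1 + 36 = 37
37 → 3² + 7² = 9 + 49 = 58
58 → 5² + 8² = 25 + 64 = 89
89 → 8² + 9² = 64 + 81 = 145
145 → 1² + 4² + 5² = 1 + 16 + 25 = 42
42 → 4² + 2² = 16 + 4 = 20
20 → 2² + 0² = 4 + 0 = 4
4 → 4² = 16  — 16 repeats.
That took 11 steps.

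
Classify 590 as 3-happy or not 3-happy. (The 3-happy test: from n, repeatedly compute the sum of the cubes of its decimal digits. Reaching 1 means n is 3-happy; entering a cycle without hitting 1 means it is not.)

590 → 5³ + 9³ + 0³ = 854
854 → 8³ + 5³ + 4³ = 701
701 → 7³ + 0³ + 1³ = 344
344 → 3³ + 4³ + 4³ = 155
155 → 1³ + 5³ + 5³ = 251
251 → 2³ + 5³ + 1³ = 134
134 → 1³ + 3³ + 4³ = 92
92 → 9³ + 2³ = 737
737 → 7³ + 3³ + 7³ = 713
713 → 7³ + 1³ + 3³ = 371
371 → 3³ + 7³ + 1³ = 371  — 371 already seen; the sequence cycles without reaching 1.

not 3-happy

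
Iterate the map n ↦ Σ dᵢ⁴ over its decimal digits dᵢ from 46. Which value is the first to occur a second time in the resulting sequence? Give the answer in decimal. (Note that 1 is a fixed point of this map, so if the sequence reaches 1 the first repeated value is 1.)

46 → 1552
1552 → 1267
1267 → 3714
3714 → 2739
2739 → 9059
9059 → 13747
13747 → 5140
5140 → 882
882 → 8208
8208 → 8208  — 8208 already appeared earlier.

8208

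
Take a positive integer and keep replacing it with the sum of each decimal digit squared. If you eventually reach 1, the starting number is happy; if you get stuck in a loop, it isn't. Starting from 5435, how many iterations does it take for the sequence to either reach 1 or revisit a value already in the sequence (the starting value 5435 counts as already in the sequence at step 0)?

13

5435 → 5² + 4² + 3² + 5² = 25 + 16 + 9 + 25 = 75
75 → 7² + 5² = 49 + 25 = 74
74 → 7² + 4² = 49 + 16 = 65
65 → 6² + 5² = 36 + 25 = 61
61 → 6² + 1² = 36 + 1 = 37
37 → 3² + 7² = 9 + 49 = 58
58 → 5² + 8² = 25 + 64 = 89
89 → 8² + 9² = 64 + 81 = 145
145 → 1² + 4² + 5² = 1 + 16 + 25 = 42
42 → 4² + 2² = 16 + 4 = 20
20 → 2² + 0² = 4 + 0 = 4
4 → 4² = 16
16 → 1² + 6² = 1 + 36 = 37  — 37 repeats.
That took 13 steps.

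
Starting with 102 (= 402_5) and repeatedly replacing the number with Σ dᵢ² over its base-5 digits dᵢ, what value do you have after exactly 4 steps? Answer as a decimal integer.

4

102 = (4,0,2)_5 → 4² + 0² + 2² = 16 + 0 + 4 = 20
20 = (4,0)_5 → 4² + 0² = 16 + 0 = 16
16 = (3,1)_5 → 3² + 1² = 9 + 1 = 10
10 = (2,0)_5 → 2² + 0² = 4 + 0 = 4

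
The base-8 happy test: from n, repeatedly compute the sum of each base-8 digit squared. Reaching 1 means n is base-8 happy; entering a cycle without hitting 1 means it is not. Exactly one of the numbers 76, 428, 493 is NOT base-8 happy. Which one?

76: 76 → 18 → 8 → 1  — reaches 1 (base-8 happy)
428: 428 → 77 → 27 → 18 → 8 → 1  — reaches 1 (base-8 happy)
493: 493 → 99 → 26 → 13 → 26  — repeats 26 (not base-8 happy)

493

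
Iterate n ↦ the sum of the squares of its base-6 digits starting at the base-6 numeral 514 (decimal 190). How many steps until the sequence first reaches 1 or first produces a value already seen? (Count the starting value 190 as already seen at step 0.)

190 = (5,1,4)_6 → 5² + 1² + 4² = 42
42 = (1,1,0)_6 → 1² + 1² + 0² = 2
2 = (2)_6 → 2² = 4
4 = (4)_6 → 4² = 16
16 = (2,4)_6 → 2² + 4² = 20
20 = (3,2)_6 → 3² + 2² = 13
13 = (2,1)_6 → 2² + 1² = 5
5 = (5)_6 → 5² = 25
25 = (4,1)_6 → 4² + 1² = 17
17 = (2,5)_6 → 2² + 5² = 29
29 = (4,5)_6 → 4² + 5² = 41
41 = (1,0,5)_6 → 1² + 0² + 5² = 26
26 = (4,2)_6 → 4² + 2² = 20  — 20 repeats.
That took 13 steps.

13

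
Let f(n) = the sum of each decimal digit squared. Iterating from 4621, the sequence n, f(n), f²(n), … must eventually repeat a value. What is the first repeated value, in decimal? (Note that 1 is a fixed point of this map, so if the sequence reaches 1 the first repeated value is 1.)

37

4621 → 4² + 6² + 2² + 1² = 57
57 → 5² + 7² = 74
74 → 7² + 4² = 65
65 → 6² + 5² = 61
61 → 6² + 1² = 37
37 → 3² + 7² = 58
58 → 5² + 8² = 89
89 → 8² + 9² = 145
145 → 1² + 4² + 5² = 42
42 → 4² + 2² = 20
20 → 2² + 0² = 4
4 → 4² = 16
16 → 1² + 6² = 37  — 37 already appeared earlier.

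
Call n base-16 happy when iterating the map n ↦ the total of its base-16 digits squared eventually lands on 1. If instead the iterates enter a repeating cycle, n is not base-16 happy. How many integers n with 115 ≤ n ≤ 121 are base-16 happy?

4

115: 115 → 58 → 109 → 205 → 313 → 91 → 146 → 85 → 50 → 13 → 169 → 181 → 146  — not base-16 happy
116: 116 → 65 → 17 → 2 → 4 → 16 → 1  — base-16 happy
117: 117 → 74 → 116 → 65 → 17 → 2 → 4 → 16 → 1  — base-16 happy
118: 118 → 85 → 50 → 13 → 169 → 181 → 146 → 85  — not base-16 happy
119: 119 → 98 → 40 → 68 → 32 → 4 → 16 → 1  — base-16 happy
120: 120 → 113 → 50 → 13 → 169 → 181 → 146 → 85 → 50  — not base-16 happy
121: 121 → 130 → 68 → 32 → 4 → 16 → 1  — base-16 happy
base-16 happy: 116, 117, 119, 121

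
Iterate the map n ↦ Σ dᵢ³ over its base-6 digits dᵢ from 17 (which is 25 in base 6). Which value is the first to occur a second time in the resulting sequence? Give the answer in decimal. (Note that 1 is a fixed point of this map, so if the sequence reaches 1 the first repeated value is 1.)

1

17 = (2,5)_6 → 2³ + 5³ = 133
133 = (3,4,1)_6 → 3³ + 4³ + 1³ = 92
92 = (2,3,2)_6 → 2³ + 3³ + 2³ = 43
43 = (1,1,1)_6 → 1³ + 1³ + 1³ = 3
3 = (3)_6 → 3³ = 27
27 = (4,3)_6 → 4³ + 3³ = 91
91 = (2,3,1)_6 → 2³ + 3³ + 1³ = 36
36 = (1,0,0)_6 → 1³ + 0³ + 0³ = 1  — reached the fixed point 1.
1 → 1, so 1 is the first repeated value.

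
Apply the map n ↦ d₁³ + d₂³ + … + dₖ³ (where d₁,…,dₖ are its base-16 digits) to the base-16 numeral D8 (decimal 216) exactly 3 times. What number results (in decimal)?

216 = (13,8)_16 → 13³ + 8³ = 2197 + 512 = 2709
2709 = (10,9,5)_16 → 10³ + 9³ + 5³ = 1000 + 729 + 125 = 1854
1854 = (7,3,14)_16 → 7³ + 3³ + 14³ = 343 + 27 + 2744 = 3114

3114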